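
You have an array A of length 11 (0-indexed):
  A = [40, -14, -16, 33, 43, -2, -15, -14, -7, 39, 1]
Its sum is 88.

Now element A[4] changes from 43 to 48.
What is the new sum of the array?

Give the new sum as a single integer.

Old value at index 4: 43
New value at index 4: 48
Delta = 48 - 43 = 5
New sum = old_sum + delta = 88 + (5) = 93

Answer: 93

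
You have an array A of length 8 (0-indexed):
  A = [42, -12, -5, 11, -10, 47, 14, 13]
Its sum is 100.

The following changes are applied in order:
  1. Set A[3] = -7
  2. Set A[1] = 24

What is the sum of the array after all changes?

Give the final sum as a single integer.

Answer: 118

Derivation:
Initial sum: 100
Change 1: A[3] 11 -> -7, delta = -18, sum = 82
Change 2: A[1] -12 -> 24, delta = 36, sum = 118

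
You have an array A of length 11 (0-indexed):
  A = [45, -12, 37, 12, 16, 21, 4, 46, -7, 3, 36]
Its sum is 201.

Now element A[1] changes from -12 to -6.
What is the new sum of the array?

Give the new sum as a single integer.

Answer: 207

Derivation:
Old value at index 1: -12
New value at index 1: -6
Delta = -6 - -12 = 6
New sum = old_sum + delta = 201 + (6) = 207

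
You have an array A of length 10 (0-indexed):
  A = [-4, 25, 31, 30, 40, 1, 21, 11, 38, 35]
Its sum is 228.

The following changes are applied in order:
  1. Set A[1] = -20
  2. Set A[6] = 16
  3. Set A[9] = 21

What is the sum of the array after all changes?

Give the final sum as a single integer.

Answer: 164

Derivation:
Initial sum: 228
Change 1: A[1] 25 -> -20, delta = -45, sum = 183
Change 2: A[6] 21 -> 16, delta = -5, sum = 178
Change 3: A[9] 35 -> 21, delta = -14, sum = 164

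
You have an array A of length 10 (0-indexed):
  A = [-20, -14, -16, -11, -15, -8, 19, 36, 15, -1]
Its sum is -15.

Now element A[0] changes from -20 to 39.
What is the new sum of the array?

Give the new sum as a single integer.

Answer: 44

Derivation:
Old value at index 0: -20
New value at index 0: 39
Delta = 39 - -20 = 59
New sum = old_sum + delta = -15 + (59) = 44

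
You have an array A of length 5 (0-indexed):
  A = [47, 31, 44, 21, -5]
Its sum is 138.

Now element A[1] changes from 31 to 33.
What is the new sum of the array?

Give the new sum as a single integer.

Old value at index 1: 31
New value at index 1: 33
Delta = 33 - 31 = 2
New sum = old_sum + delta = 138 + (2) = 140

Answer: 140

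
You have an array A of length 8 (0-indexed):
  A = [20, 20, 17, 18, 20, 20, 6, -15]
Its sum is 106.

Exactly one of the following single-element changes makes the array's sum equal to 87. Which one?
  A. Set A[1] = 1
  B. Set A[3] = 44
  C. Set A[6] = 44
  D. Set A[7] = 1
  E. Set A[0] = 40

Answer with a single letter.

Answer: A

Derivation:
Option A: A[1] 20->1, delta=-19, new_sum=106+(-19)=87 <-- matches target
Option B: A[3] 18->44, delta=26, new_sum=106+(26)=132
Option C: A[6] 6->44, delta=38, new_sum=106+(38)=144
Option D: A[7] -15->1, delta=16, new_sum=106+(16)=122
Option E: A[0] 20->40, delta=20, new_sum=106+(20)=126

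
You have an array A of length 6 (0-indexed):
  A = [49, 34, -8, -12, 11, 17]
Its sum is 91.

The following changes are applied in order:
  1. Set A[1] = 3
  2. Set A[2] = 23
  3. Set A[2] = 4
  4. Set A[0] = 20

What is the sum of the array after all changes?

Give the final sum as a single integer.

Initial sum: 91
Change 1: A[1] 34 -> 3, delta = -31, sum = 60
Change 2: A[2] -8 -> 23, delta = 31, sum = 91
Change 3: A[2] 23 -> 4, delta = -19, sum = 72
Change 4: A[0] 49 -> 20, delta = -29, sum = 43

Answer: 43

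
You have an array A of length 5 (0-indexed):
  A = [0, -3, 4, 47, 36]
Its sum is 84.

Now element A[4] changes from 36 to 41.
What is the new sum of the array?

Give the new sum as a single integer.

Old value at index 4: 36
New value at index 4: 41
Delta = 41 - 36 = 5
New sum = old_sum + delta = 84 + (5) = 89

Answer: 89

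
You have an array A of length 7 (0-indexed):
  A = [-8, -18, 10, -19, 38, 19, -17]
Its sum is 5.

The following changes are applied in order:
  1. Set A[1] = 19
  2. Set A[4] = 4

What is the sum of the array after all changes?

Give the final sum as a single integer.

Answer: 8

Derivation:
Initial sum: 5
Change 1: A[1] -18 -> 19, delta = 37, sum = 42
Change 2: A[4] 38 -> 4, delta = -34, sum = 8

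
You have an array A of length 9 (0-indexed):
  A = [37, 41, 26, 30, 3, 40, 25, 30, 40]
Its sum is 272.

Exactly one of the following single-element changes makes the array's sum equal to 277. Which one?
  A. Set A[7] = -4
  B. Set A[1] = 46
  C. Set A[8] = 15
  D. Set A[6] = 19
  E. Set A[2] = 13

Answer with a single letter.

Option A: A[7] 30->-4, delta=-34, new_sum=272+(-34)=238
Option B: A[1] 41->46, delta=5, new_sum=272+(5)=277 <-- matches target
Option C: A[8] 40->15, delta=-25, new_sum=272+(-25)=247
Option D: A[6] 25->19, delta=-6, new_sum=272+(-6)=266
Option E: A[2] 26->13, delta=-13, new_sum=272+(-13)=259

Answer: B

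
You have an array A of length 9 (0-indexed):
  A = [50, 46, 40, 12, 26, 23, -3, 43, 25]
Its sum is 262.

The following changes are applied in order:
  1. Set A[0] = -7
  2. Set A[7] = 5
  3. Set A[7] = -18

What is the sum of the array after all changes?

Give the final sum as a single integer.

Initial sum: 262
Change 1: A[0] 50 -> -7, delta = -57, sum = 205
Change 2: A[7] 43 -> 5, delta = -38, sum = 167
Change 3: A[7] 5 -> -18, delta = -23, sum = 144

Answer: 144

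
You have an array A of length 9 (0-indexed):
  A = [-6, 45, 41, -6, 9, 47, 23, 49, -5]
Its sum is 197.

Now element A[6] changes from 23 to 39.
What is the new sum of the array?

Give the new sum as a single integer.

Answer: 213

Derivation:
Old value at index 6: 23
New value at index 6: 39
Delta = 39 - 23 = 16
New sum = old_sum + delta = 197 + (16) = 213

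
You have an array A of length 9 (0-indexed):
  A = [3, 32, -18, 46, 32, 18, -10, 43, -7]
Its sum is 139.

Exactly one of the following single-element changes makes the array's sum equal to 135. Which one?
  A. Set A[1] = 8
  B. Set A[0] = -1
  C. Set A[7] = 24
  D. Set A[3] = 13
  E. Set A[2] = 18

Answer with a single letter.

Answer: B

Derivation:
Option A: A[1] 32->8, delta=-24, new_sum=139+(-24)=115
Option B: A[0] 3->-1, delta=-4, new_sum=139+(-4)=135 <-- matches target
Option C: A[7] 43->24, delta=-19, new_sum=139+(-19)=120
Option D: A[3] 46->13, delta=-33, new_sum=139+(-33)=106
Option E: A[2] -18->18, delta=36, new_sum=139+(36)=175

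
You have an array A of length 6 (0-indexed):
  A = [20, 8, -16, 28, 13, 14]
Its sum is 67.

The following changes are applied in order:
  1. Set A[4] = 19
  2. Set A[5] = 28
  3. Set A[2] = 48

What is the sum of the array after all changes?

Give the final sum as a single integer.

Initial sum: 67
Change 1: A[4] 13 -> 19, delta = 6, sum = 73
Change 2: A[5] 14 -> 28, delta = 14, sum = 87
Change 3: A[2] -16 -> 48, delta = 64, sum = 151

Answer: 151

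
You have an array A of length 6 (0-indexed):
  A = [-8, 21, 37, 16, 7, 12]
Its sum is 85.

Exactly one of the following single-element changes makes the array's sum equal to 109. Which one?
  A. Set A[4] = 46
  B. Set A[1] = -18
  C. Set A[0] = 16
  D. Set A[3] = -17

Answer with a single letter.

Option A: A[4] 7->46, delta=39, new_sum=85+(39)=124
Option B: A[1] 21->-18, delta=-39, new_sum=85+(-39)=46
Option C: A[0] -8->16, delta=24, new_sum=85+(24)=109 <-- matches target
Option D: A[3] 16->-17, delta=-33, new_sum=85+(-33)=52

Answer: C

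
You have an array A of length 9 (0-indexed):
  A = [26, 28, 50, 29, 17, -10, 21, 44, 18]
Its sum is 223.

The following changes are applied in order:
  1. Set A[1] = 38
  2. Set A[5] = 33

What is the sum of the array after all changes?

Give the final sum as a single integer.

Initial sum: 223
Change 1: A[1] 28 -> 38, delta = 10, sum = 233
Change 2: A[5] -10 -> 33, delta = 43, sum = 276

Answer: 276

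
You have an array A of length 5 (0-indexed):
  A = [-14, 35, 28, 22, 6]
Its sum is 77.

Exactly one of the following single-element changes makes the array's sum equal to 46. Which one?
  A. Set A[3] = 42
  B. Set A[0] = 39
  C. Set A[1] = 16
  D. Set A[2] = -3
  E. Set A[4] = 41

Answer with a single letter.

Option A: A[3] 22->42, delta=20, new_sum=77+(20)=97
Option B: A[0] -14->39, delta=53, new_sum=77+(53)=130
Option C: A[1] 35->16, delta=-19, new_sum=77+(-19)=58
Option D: A[2] 28->-3, delta=-31, new_sum=77+(-31)=46 <-- matches target
Option E: A[4] 6->41, delta=35, new_sum=77+(35)=112

Answer: D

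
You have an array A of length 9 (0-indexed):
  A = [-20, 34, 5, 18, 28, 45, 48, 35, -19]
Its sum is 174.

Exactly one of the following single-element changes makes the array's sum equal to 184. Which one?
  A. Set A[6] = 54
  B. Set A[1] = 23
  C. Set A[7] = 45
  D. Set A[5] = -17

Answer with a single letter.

Answer: C

Derivation:
Option A: A[6] 48->54, delta=6, new_sum=174+(6)=180
Option B: A[1] 34->23, delta=-11, new_sum=174+(-11)=163
Option C: A[7] 35->45, delta=10, new_sum=174+(10)=184 <-- matches target
Option D: A[5] 45->-17, delta=-62, new_sum=174+(-62)=112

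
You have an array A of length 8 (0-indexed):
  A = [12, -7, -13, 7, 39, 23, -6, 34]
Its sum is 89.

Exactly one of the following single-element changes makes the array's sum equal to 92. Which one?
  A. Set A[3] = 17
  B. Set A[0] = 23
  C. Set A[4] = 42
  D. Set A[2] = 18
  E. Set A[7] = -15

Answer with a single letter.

Answer: C

Derivation:
Option A: A[3] 7->17, delta=10, new_sum=89+(10)=99
Option B: A[0] 12->23, delta=11, new_sum=89+(11)=100
Option C: A[4] 39->42, delta=3, new_sum=89+(3)=92 <-- matches target
Option D: A[2] -13->18, delta=31, new_sum=89+(31)=120
Option E: A[7] 34->-15, delta=-49, new_sum=89+(-49)=40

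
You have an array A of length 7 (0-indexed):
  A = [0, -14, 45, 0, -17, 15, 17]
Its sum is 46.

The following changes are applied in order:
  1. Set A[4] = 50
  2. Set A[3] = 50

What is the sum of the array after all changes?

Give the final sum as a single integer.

Answer: 163

Derivation:
Initial sum: 46
Change 1: A[4] -17 -> 50, delta = 67, sum = 113
Change 2: A[3] 0 -> 50, delta = 50, sum = 163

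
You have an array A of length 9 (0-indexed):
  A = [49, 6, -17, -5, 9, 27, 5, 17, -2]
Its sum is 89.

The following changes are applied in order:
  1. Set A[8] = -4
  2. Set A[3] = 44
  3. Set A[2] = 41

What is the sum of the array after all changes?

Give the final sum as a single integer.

Answer: 194

Derivation:
Initial sum: 89
Change 1: A[8] -2 -> -4, delta = -2, sum = 87
Change 2: A[3] -5 -> 44, delta = 49, sum = 136
Change 3: A[2] -17 -> 41, delta = 58, sum = 194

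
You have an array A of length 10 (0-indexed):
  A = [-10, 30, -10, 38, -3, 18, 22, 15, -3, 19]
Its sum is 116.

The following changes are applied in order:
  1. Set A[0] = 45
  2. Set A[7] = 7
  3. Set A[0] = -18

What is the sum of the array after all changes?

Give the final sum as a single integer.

Initial sum: 116
Change 1: A[0] -10 -> 45, delta = 55, sum = 171
Change 2: A[7] 15 -> 7, delta = -8, sum = 163
Change 3: A[0] 45 -> -18, delta = -63, sum = 100

Answer: 100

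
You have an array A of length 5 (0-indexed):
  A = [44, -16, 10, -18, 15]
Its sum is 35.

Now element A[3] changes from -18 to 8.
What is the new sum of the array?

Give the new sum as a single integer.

Old value at index 3: -18
New value at index 3: 8
Delta = 8 - -18 = 26
New sum = old_sum + delta = 35 + (26) = 61

Answer: 61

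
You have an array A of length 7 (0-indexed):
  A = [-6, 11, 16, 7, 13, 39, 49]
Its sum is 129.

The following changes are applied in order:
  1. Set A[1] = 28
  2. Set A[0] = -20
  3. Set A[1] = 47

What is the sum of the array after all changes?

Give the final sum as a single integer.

Answer: 151

Derivation:
Initial sum: 129
Change 1: A[1] 11 -> 28, delta = 17, sum = 146
Change 2: A[0] -6 -> -20, delta = -14, sum = 132
Change 3: A[1] 28 -> 47, delta = 19, sum = 151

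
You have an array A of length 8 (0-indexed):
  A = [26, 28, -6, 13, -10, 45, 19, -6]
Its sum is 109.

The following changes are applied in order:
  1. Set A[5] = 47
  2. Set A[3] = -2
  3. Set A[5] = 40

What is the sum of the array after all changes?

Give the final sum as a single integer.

Answer: 89

Derivation:
Initial sum: 109
Change 1: A[5] 45 -> 47, delta = 2, sum = 111
Change 2: A[3] 13 -> -2, delta = -15, sum = 96
Change 3: A[5] 47 -> 40, delta = -7, sum = 89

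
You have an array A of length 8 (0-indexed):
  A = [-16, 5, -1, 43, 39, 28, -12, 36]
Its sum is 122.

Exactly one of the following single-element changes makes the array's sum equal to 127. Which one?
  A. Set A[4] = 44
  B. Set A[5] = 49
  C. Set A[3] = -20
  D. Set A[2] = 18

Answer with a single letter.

Answer: A

Derivation:
Option A: A[4] 39->44, delta=5, new_sum=122+(5)=127 <-- matches target
Option B: A[5] 28->49, delta=21, new_sum=122+(21)=143
Option C: A[3] 43->-20, delta=-63, new_sum=122+(-63)=59
Option D: A[2] -1->18, delta=19, new_sum=122+(19)=141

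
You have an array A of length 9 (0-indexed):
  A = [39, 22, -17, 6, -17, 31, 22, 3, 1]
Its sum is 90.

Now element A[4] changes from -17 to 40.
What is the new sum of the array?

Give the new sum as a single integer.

Answer: 147

Derivation:
Old value at index 4: -17
New value at index 4: 40
Delta = 40 - -17 = 57
New sum = old_sum + delta = 90 + (57) = 147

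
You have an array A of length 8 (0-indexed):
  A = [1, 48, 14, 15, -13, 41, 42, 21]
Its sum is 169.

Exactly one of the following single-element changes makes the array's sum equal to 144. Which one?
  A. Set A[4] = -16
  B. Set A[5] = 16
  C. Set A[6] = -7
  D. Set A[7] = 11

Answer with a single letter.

Option A: A[4] -13->-16, delta=-3, new_sum=169+(-3)=166
Option B: A[5] 41->16, delta=-25, new_sum=169+(-25)=144 <-- matches target
Option C: A[6] 42->-7, delta=-49, new_sum=169+(-49)=120
Option D: A[7] 21->11, delta=-10, new_sum=169+(-10)=159

Answer: B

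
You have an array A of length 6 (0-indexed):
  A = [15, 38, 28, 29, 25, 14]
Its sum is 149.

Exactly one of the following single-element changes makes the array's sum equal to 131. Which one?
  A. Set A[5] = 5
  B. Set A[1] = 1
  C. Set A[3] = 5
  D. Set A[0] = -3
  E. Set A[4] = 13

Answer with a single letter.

Option A: A[5] 14->5, delta=-9, new_sum=149+(-9)=140
Option B: A[1] 38->1, delta=-37, new_sum=149+(-37)=112
Option C: A[3] 29->5, delta=-24, new_sum=149+(-24)=125
Option D: A[0] 15->-3, delta=-18, new_sum=149+(-18)=131 <-- matches target
Option E: A[4] 25->13, delta=-12, new_sum=149+(-12)=137

Answer: D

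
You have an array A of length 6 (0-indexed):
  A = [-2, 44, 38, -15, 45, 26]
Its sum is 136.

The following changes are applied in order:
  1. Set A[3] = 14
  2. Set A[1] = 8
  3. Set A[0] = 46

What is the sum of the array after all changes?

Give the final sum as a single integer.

Answer: 177

Derivation:
Initial sum: 136
Change 1: A[3] -15 -> 14, delta = 29, sum = 165
Change 2: A[1] 44 -> 8, delta = -36, sum = 129
Change 3: A[0] -2 -> 46, delta = 48, sum = 177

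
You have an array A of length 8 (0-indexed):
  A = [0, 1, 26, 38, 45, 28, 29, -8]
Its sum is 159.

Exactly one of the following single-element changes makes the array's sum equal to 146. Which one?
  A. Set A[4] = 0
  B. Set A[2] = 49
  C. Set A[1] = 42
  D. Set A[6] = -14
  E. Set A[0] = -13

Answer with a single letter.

Option A: A[4] 45->0, delta=-45, new_sum=159+(-45)=114
Option B: A[2] 26->49, delta=23, new_sum=159+(23)=182
Option C: A[1] 1->42, delta=41, new_sum=159+(41)=200
Option D: A[6] 29->-14, delta=-43, new_sum=159+(-43)=116
Option E: A[0] 0->-13, delta=-13, new_sum=159+(-13)=146 <-- matches target

Answer: E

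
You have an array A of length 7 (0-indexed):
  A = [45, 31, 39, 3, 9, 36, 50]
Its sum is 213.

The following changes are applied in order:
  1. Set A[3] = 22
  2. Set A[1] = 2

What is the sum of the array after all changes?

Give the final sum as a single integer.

Initial sum: 213
Change 1: A[3] 3 -> 22, delta = 19, sum = 232
Change 2: A[1] 31 -> 2, delta = -29, sum = 203

Answer: 203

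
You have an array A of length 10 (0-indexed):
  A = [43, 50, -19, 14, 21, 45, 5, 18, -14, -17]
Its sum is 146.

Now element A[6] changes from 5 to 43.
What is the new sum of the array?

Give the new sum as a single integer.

Answer: 184

Derivation:
Old value at index 6: 5
New value at index 6: 43
Delta = 43 - 5 = 38
New sum = old_sum + delta = 146 + (38) = 184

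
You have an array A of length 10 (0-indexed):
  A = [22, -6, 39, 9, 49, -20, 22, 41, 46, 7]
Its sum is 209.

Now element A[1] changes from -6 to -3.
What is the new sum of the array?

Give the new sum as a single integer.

Answer: 212

Derivation:
Old value at index 1: -6
New value at index 1: -3
Delta = -3 - -6 = 3
New sum = old_sum + delta = 209 + (3) = 212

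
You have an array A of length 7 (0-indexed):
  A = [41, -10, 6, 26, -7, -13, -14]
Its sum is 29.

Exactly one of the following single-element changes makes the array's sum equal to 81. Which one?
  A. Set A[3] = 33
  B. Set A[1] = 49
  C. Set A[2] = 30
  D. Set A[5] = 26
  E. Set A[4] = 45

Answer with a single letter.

Option A: A[3] 26->33, delta=7, new_sum=29+(7)=36
Option B: A[1] -10->49, delta=59, new_sum=29+(59)=88
Option C: A[2] 6->30, delta=24, new_sum=29+(24)=53
Option D: A[5] -13->26, delta=39, new_sum=29+(39)=68
Option E: A[4] -7->45, delta=52, new_sum=29+(52)=81 <-- matches target

Answer: E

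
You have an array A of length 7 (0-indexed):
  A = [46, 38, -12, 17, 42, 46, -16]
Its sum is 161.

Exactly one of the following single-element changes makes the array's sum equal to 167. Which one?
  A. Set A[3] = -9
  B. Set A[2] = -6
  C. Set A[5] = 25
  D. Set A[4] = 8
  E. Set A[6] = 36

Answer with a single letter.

Answer: B

Derivation:
Option A: A[3] 17->-9, delta=-26, new_sum=161+(-26)=135
Option B: A[2] -12->-6, delta=6, new_sum=161+(6)=167 <-- matches target
Option C: A[5] 46->25, delta=-21, new_sum=161+(-21)=140
Option D: A[4] 42->8, delta=-34, new_sum=161+(-34)=127
Option E: A[6] -16->36, delta=52, new_sum=161+(52)=213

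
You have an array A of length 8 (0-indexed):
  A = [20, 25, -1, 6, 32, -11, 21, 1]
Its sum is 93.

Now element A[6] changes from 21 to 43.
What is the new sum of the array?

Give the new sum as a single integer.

Answer: 115

Derivation:
Old value at index 6: 21
New value at index 6: 43
Delta = 43 - 21 = 22
New sum = old_sum + delta = 93 + (22) = 115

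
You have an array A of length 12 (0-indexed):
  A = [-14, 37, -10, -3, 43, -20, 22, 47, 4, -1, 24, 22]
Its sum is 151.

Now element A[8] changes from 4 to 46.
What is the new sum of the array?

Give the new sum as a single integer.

Old value at index 8: 4
New value at index 8: 46
Delta = 46 - 4 = 42
New sum = old_sum + delta = 151 + (42) = 193

Answer: 193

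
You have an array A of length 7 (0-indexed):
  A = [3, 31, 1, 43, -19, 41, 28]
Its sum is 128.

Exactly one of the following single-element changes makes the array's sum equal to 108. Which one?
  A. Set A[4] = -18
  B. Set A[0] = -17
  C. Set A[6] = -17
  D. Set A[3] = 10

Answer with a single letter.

Answer: B

Derivation:
Option A: A[4] -19->-18, delta=1, new_sum=128+(1)=129
Option B: A[0] 3->-17, delta=-20, new_sum=128+(-20)=108 <-- matches target
Option C: A[6] 28->-17, delta=-45, new_sum=128+(-45)=83
Option D: A[3] 43->10, delta=-33, new_sum=128+(-33)=95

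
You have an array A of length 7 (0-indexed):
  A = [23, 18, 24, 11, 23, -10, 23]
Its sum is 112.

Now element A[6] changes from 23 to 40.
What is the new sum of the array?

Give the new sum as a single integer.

Answer: 129

Derivation:
Old value at index 6: 23
New value at index 6: 40
Delta = 40 - 23 = 17
New sum = old_sum + delta = 112 + (17) = 129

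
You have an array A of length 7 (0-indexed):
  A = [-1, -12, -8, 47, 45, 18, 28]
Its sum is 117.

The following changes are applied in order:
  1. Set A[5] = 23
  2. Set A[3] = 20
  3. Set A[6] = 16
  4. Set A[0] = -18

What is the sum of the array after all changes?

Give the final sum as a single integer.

Answer: 66

Derivation:
Initial sum: 117
Change 1: A[5] 18 -> 23, delta = 5, sum = 122
Change 2: A[3] 47 -> 20, delta = -27, sum = 95
Change 3: A[6] 28 -> 16, delta = -12, sum = 83
Change 4: A[0] -1 -> -18, delta = -17, sum = 66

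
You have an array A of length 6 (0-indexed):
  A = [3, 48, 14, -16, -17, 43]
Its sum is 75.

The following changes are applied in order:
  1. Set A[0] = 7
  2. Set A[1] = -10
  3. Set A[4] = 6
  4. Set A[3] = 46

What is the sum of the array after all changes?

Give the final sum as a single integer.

Answer: 106

Derivation:
Initial sum: 75
Change 1: A[0] 3 -> 7, delta = 4, sum = 79
Change 2: A[1] 48 -> -10, delta = -58, sum = 21
Change 3: A[4] -17 -> 6, delta = 23, sum = 44
Change 4: A[3] -16 -> 46, delta = 62, sum = 106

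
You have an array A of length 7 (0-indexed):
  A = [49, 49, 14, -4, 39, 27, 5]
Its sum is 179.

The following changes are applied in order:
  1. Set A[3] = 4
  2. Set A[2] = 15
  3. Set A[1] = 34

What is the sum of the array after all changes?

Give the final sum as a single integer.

Answer: 173

Derivation:
Initial sum: 179
Change 1: A[3] -4 -> 4, delta = 8, sum = 187
Change 2: A[2] 14 -> 15, delta = 1, sum = 188
Change 3: A[1] 49 -> 34, delta = -15, sum = 173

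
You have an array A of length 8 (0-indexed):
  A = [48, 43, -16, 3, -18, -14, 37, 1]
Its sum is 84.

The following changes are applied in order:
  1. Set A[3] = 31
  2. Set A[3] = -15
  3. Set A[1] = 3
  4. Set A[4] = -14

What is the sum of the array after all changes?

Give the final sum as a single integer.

Initial sum: 84
Change 1: A[3] 3 -> 31, delta = 28, sum = 112
Change 2: A[3] 31 -> -15, delta = -46, sum = 66
Change 3: A[1] 43 -> 3, delta = -40, sum = 26
Change 4: A[4] -18 -> -14, delta = 4, sum = 30

Answer: 30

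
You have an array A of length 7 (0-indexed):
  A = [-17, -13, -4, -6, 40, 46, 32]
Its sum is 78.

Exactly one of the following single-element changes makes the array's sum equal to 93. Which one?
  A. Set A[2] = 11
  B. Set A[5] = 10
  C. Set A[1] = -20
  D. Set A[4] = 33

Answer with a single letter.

Answer: A

Derivation:
Option A: A[2] -4->11, delta=15, new_sum=78+(15)=93 <-- matches target
Option B: A[5] 46->10, delta=-36, new_sum=78+(-36)=42
Option C: A[1] -13->-20, delta=-7, new_sum=78+(-7)=71
Option D: A[4] 40->33, delta=-7, new_sum=78+(-7)=71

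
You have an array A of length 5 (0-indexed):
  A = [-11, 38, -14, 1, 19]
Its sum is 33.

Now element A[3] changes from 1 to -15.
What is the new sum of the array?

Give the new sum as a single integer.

Answer: 17

Derivation:
Old value at index 3: 1
New value at index 3: -15
Delta = -15 - 1 = -16
New sum = old_sum + delta = 33 + (-16) = 17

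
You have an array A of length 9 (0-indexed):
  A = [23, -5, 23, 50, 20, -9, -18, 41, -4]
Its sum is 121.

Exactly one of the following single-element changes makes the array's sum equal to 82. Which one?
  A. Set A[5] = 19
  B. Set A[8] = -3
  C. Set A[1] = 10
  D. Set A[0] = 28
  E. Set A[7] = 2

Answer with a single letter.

Option A: A[5] -9->19, delta=28, new_sum=121+(28)=149
Option B: A[8] -4->-3, delta=1, new_sum=121+(1)=122
Option C: A[1] -5->10, delta=15, new_sum=121+(15)=136
Option D: A[0] 23->28, delta=5, new_sum=121+(5)=126
Option E: A[7] 41->2, delta=-39, new_sum=121+(-39)=82 <-- matches target

Answer: E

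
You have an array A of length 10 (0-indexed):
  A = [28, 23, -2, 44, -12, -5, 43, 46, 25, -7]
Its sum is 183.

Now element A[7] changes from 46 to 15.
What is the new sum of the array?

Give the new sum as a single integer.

Old value at index 7: 46
New value at index 7: 15
Delta = 15 - 46 = -31
New sum = old_sum + delta = 183 + (-31) = 152

Answer: 152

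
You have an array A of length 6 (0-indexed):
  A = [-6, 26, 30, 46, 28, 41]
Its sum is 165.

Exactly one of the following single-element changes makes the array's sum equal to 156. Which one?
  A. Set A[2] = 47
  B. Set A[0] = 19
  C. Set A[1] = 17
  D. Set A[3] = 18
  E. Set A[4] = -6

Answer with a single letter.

Option A: A[2] 30->47, delta=17, new_sum=165+(17)=182
Option B: A[0] -6->19, delta=25, new_sum=165+(25)=190
Option C: A[1] 26->17, delta=-9, new_sum=165+(-9)=156 <-- matches target
Option D: A[3] 46->18, delta=-28, new_sum=165+(-28)=137
Option E: A[4] 28->-6, delta=-34, new_sum=165+(-34)=131

Answer: C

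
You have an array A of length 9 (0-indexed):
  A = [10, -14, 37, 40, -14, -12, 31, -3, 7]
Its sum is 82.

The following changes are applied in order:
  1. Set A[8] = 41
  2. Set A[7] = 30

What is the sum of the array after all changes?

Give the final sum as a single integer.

Initial sum: 82
Change 1: A[8] 7 -> 41, delta = 34, sum = 116
Change 2: A[7] -3 -> 30, delta = 33, sum = 149

Answer: 149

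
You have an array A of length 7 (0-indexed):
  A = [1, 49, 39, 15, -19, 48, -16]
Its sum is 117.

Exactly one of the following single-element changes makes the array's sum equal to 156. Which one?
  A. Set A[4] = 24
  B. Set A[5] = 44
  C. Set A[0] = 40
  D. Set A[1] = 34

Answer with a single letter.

Option A: A[4] -19->24, delta=43, new_sum=117+(43)=160
Option B: A[5] 48->44, delta=-4, new_sum=117+(-4)=113
Option C: A[0] 1->40, delta=39, new_sum=117+(39)=156 <-- matches target
Option D: A[1] 49->34, delta=-15, new_sum=117+(-15)=102

Answer: C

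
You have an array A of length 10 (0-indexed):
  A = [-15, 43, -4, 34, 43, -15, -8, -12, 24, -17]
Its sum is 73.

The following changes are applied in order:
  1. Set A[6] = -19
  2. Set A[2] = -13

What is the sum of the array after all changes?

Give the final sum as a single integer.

Answer: 53

Derivation:
Initial sum: 73
Change 1: A[6] -8 -> -19, delta = -11, sum = 62
Change 2: A[2] -4 -> -13, delta = -9, sum = 53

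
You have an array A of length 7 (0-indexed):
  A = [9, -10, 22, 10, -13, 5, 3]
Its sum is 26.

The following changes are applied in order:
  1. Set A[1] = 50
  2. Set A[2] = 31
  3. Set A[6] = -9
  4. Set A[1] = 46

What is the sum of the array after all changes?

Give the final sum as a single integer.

Initial sum: 26
Change 1: A[1] -10 -> 50, delta = 60, sum = 86
Change 2: A[2] 22 -> 31, delta = 9, sum = 95
Change 3: A[6] 3 -> -9, delta = -12, sum = 83
Change 4: A[1] 50 -> 46, delta = -4, sum = 79

Answer: 79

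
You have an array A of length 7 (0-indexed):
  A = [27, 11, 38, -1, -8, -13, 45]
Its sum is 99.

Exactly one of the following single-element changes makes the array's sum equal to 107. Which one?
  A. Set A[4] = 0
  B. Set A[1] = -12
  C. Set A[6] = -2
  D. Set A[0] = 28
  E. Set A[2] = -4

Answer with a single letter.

Answer: A

Derivation:
Option A: A[4] -8->0, delta=8, new_sum=99+(8)=107 <-- matches target
Option B: A[1] 11->-12, delta=-23, new_sum=99+(-23)=76
Option C: A[6] 45->-2, delta=-47, new_sum=99+(-47)=52
Option D: A[0] 27->28, delta=1, new_sum=99+(1)=100
Option E: A[2] 38->-4, delta=-42, new_sum=99+(-42)=57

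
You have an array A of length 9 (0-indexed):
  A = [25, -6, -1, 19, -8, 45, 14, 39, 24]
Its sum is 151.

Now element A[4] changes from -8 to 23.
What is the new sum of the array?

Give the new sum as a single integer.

Old value at index 4: -8
New value at index 4: 23
Delta = 23 - -8 = 31
New sum = old_sum + delta = 151 + (31) = 182

Answer: 182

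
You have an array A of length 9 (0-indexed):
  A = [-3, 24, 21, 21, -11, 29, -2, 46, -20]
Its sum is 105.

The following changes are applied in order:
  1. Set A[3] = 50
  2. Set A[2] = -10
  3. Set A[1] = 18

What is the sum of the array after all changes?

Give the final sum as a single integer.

Answer: 97

Derivation:
Initial sum: 105
Change 1: A[3] 21 -> 50, delta = 29, sum = 134
Change 2: A[2] 21 -> -10, delta = -31, sum = 103
Change 3: A[1] 24 -> 18, delta = -6, sum = 97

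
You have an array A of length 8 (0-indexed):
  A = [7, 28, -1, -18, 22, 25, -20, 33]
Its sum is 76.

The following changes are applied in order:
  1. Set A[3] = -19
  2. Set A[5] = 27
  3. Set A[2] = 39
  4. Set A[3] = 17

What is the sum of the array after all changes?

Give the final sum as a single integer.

Answer: 153

Derivation:
Initial sum: 76
Change 1: A[3] -18 -> -19, delta = -1, sum = 75
Change 2: A[5] 25 -> 27, delta = 2, sum = 77
Change 3: A[2] -1 -> 39, delta = 40, sum = 117
Change 4: A[3] -19 -> 17, delta = 36, sum = 153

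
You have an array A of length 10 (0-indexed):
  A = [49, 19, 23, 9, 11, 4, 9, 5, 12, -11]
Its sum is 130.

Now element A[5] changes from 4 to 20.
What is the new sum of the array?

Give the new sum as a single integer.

Old value at index 5: 4
New value at index 5: 20
Delta = 20 - 4 = 16
New sum = old_sum + delta = 130 + (16) = 146

Answer: 146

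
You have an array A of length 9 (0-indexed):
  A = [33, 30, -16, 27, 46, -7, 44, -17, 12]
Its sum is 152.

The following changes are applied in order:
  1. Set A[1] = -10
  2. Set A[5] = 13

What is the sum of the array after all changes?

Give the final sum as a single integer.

Answer: 132

Derivation:
Initial sum: 152
Change 1: A[1] 30 -> -10, delta = -40, sum = 112
Change 2: A[5] -7 -> 13, delta = 20, sum = 132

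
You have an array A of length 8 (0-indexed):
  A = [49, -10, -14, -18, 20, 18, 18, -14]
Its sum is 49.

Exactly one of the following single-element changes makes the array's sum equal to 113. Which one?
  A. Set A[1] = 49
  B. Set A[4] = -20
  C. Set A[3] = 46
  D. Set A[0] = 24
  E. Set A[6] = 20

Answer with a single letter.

Answer: C

Derivation:
Option A: A[1] -10->49, delta=59, new_sum=49+(59)=108
Option B: A[4] 20->-20, delta=-40, new_sum=49+(-40)=9
Option C: A[3] -18->46, delta=64, new_sum=49+(64)=113 <-- matches target
Option D: A[0] 49->24, delta=-25, new_sum=49+(-25)=24
Option E: A[6] 18->20, delta=2, new_sum=49+(2)=51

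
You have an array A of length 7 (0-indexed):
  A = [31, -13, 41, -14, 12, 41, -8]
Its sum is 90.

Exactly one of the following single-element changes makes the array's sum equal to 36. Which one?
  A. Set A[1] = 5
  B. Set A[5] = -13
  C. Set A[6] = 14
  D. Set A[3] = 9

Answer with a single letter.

Answer: B

Derivation:
Option A: A[1] -13->5, delta=18, new_sum=90+(18)=108
Option B: A[5] 41->-13, delta=-54, new_sum=90+(-54)=36 <-- matches target
Option C: A[6] -8->14, delta=22, new_sum=90+(22)=112
Option D: A[3] -14->9, delta=23, new_sum=90+(23)=113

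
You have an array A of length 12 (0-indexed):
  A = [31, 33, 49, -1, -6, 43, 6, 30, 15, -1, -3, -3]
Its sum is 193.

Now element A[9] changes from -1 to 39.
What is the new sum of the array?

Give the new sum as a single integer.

Old value at index 9: -1
New value at index 9: 39
Delta = 39 - -1 = 40
New sum = old_sum + delta = 193 + (40) = 233

Answer: 233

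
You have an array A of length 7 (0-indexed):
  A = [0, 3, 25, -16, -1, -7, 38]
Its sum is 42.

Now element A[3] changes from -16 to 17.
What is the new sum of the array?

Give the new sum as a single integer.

Answer: 75

Derivation:
Old value at index 3: -16
New value at index 3: 17
Delta = 17 - -16 = 33
New sum = old_sum + delta = 42 + (33) = 75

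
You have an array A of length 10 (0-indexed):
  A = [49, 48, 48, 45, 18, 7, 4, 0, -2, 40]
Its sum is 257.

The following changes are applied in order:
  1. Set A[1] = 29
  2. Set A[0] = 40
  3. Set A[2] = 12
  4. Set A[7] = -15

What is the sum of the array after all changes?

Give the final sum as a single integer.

Answer: 178

Derivation:
Initial sum: 257
Change 1: A[1] 48 -> 29, delta = -19, sum = 238
Change 2: A[0] 49 -> 40, delta = -9, sum = 229
Change 3: A[2] 48 -> 12, delta = -36, sum = 193
Change 4: A[7] 0 -> -15, delta = -15, sum = 178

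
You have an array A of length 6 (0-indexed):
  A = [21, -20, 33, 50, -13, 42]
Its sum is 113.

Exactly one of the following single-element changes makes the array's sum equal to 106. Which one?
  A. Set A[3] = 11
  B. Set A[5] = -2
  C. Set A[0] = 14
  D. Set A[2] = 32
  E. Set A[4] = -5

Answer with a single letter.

Option A: A[3] 50->11, delta=-39, new_sum=113+(-39)=74
Option B: A[5] 42->-2, delta=-44, new_sum=113+(-44)=69
Option C: A[0] 21->14, delta=-7, new_sum=113+(-7)=106 <-- matches target
Option D: A[2] 33->32, delta=-1, new_sum=113+(-1)=112
Option E: A[4] -13->-5, delta=8, new_sum=113+(8)=121

Answer: C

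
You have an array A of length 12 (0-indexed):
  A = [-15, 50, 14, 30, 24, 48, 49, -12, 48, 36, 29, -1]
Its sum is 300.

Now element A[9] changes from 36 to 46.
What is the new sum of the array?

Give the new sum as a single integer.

Old value at index 9: 36
New value at index 9: 46
Delta = 46 - 36 = 10
New sum = old_sum + delta = 300 + (10) = 310

Answer: 310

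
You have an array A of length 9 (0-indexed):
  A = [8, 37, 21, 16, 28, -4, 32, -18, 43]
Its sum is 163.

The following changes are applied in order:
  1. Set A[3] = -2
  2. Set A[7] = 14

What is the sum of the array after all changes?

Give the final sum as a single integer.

Initial sum: 163
Change 1: A[3] 16 -> -2, delta = -18, sum = 145
Change 2: A[7] -18 -> 14, delta = 32, sum = 177

Answer: 177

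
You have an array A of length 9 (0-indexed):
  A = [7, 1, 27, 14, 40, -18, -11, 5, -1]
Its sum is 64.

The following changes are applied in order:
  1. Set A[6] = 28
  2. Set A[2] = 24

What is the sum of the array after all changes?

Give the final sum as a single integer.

Initial sum: 64
Change 1: A[6] -11 -> 28, delta = 39, sum = 103
Change 2: A[2] 27 -> 24, delta = -3, sum = 100

Answer: 100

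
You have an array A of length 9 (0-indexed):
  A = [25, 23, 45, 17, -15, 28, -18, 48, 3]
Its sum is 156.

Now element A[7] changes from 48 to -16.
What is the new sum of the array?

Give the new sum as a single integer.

Answer: 92

Derivation:
Old value at index 7: 48
New value at index 7: -16
Delta = -16 - 48 = -64
New sum = old_sum + delta = 156 + (-64) = 92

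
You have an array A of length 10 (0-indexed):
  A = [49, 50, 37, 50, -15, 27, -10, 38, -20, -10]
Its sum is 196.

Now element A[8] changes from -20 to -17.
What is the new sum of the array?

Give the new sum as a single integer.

Answer: 199

Derivation:
Old value at index 8: -20
New value at index 8: -17
Delta = -17 - -20 = 3
New sum = old_sum + delta = 196 + (3) = 199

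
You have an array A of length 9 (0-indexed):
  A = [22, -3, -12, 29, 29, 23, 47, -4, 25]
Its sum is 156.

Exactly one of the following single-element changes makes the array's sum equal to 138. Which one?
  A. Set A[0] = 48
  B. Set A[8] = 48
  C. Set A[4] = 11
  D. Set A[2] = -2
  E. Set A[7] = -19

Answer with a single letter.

Option A: A[0] 22->48, delta=26, new_sum=156+(26)=182
Option B: A[8] 25->48, delta=23, new_sum=156+(23)=179
Option C: A[4] 29->11, delta=-18, new_sum=156+(-18)=138 <-- matches target
Option D: A[2] -12->-2, delta=10, new_sum=156+(10)=166
Option E: A[7] -4->-19, delta=-15, new_sum=156+(-15)=141

Answer: C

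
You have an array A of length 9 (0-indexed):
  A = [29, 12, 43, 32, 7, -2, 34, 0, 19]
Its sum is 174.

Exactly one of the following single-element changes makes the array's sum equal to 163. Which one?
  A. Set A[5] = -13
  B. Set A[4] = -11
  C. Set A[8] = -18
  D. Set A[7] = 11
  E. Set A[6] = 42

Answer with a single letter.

Answer: A

Derivation:
Option A: A[5] -2->-13, delta=-11, new_sum=174+(-11)=163 <-- matches target
Option B: A[4] 7->-11, delta=-18, new_sum=174+(-18)=156
Option C: A[8] 19->-18, delta=-37, new_sum=174+(-37)=137
Option D: A[7] 0->11, delta=11, new_sum=174+(11)=185
Option E: A[6] 34->42, delta=8, new_sum=174+(8)=182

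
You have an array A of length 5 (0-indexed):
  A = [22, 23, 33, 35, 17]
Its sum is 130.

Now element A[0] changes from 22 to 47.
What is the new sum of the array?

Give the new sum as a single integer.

Answer: 155

Derivation:
Old value at index 0: 22
New value at index 0: 47
Delta = 47 - 22 = 25
New sum = old_sum + delta = 130 + (25) = 155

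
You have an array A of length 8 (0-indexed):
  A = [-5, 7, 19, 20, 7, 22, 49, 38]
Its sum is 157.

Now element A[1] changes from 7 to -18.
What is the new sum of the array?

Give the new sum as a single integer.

Answer: 132

Derivation:
Old value at index 1: 7
New value at index 1: -18
Delta = -18 - 7 = -25
New sum = old_sum + delta = 157 + (-25) = 132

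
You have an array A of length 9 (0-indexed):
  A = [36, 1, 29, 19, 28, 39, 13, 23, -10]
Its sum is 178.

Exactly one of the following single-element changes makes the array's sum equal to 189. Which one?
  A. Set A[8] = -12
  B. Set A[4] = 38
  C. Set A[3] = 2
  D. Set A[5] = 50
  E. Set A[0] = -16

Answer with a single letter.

Answer: D

Derivation:
Option A: A[8] -10->-12, delta=-2, new_sum=178+(-2)=176
Option B: A[4] 28->38, delta=10, new_sum=178+(10)=188
Option C: A[3] 19->2, delta=-17, new_sum=178+(-17)=161
Option D: A[5] 39->50, delta=11, new_sum=178+(11)=189 <-- matches target
Option E: A[0] 36->-16, delta=-52, new_sum=178+(-52)=126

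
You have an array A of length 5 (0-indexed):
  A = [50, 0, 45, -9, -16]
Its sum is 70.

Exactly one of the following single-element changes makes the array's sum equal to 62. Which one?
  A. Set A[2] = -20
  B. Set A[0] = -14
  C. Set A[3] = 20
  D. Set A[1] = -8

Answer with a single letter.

Option A: A[2] 45->-20, delta=-65, new_sum=70+(-65)=5
Option B: A[0] 50->-14, delta=-64, new_sum=70+(-64)=6
Option C: A[3] -9->20, delta=29, new_sum=70+(29)=99
Option D: A[1] 0->-8, delta=-8, new_sum=70+(-8)=62 <-- matches target

Answer: D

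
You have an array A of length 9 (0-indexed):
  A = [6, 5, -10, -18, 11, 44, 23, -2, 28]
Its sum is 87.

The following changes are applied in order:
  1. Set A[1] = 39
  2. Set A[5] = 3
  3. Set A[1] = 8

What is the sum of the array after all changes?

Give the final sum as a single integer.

Initial sum: 87
Change 1: A[1] 5 -> 39, delta = 34, sum = 121
Change 2: A[5] 44 -> 3, delta = -41, sum = 80
Change 3: A[1] 39 -> 8, delta = -31, sum = 49

Answer: 49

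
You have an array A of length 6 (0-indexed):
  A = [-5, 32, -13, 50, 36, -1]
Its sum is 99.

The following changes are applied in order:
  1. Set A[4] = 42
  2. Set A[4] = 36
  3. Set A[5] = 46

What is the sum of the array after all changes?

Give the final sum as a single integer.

Initial sum: 99
Change 1: A[4] 36 -> 42, delta = 6, sum = 105
Change 2: A[4] 42 -> 36, delta = -6, sum = 99
Change 3: A[5] -1 -> 46, delta = 47, sum = 146

Answer: 146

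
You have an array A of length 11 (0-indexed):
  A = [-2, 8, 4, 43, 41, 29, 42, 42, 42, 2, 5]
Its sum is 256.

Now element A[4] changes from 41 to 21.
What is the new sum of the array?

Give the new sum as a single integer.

Answer: 236

Derivation:
Old value at index 4: 41
New value at index 4: 21
Delta = 21 - 41 = -20
New sum = old_sum + delta = 256 + (-20) = 236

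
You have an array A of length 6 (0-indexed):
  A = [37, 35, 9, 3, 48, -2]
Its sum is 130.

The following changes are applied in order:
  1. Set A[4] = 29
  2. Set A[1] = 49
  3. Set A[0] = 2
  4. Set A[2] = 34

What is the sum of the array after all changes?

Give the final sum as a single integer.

Answer: 115

Derivation:
Initial sum: 130
Change 1: A[4] 48 -> 29, delta = -19, sum = 111
Change 2: A[1] 35 -> 49, delta = 14, sum = 125
Change 3: A[0] 37 -> 2, delta = -35, sum = 90
Change 4: A[2] 9 -> 34, delta = 25, sum = 115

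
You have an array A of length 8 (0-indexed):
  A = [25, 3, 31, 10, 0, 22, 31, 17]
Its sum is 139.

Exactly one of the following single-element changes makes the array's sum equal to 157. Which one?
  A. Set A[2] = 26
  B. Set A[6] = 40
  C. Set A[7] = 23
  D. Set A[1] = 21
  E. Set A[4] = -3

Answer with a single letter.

Option A: A[2] 31->26, delta=-5, new_sum=139+(-5)=134
Option B: A[6] 31->40, delta=9, new_sum=139+(9)=148
Option C: A[7] 17->23, delta=6, new_sum=139+(6)=145
Option D: A[1] 3->21, delta=18, new_sum=139+(18)=157 <-- matches target
Option E: A[4] 0->-3, delta=-3, new_sum=139+(-3)=136

Answer: D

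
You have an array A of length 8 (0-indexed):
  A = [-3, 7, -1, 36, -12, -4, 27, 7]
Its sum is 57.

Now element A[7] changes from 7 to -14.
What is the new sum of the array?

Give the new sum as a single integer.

Old value at index 7: 7
New value at index 7: -14
Delta = -14 - 7 = -21
New sum = old_sum + delta = 57 + (-21) = 36

Answer: 36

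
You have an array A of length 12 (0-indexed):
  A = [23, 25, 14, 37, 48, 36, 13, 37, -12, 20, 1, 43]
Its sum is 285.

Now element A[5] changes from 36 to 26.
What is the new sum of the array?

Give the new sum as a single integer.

Answer: 275

Derivation:
Old value at index 5: 36
New value at index 5: 26
Delta = 26 - 36 = -10
New sum = old_sum + delta = 285 + (-10) = 275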